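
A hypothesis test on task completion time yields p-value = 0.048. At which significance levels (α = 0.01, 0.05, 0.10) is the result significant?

p = 0.048. Significant at: α = 0.05, 0.1.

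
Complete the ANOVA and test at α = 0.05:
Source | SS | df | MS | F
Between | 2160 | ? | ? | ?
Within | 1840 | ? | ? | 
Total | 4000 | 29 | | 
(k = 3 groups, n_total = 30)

df_between = 2, df_within = 27. MS_between = 1080.0, MS_within = 68.15. F = 15.848, F_crit ≈ 3.354. Reject H₀.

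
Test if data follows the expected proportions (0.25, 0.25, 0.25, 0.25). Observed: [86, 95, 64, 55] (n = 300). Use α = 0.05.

Expected: [75.0, 75.0, 75.0, 75.0]. χ² = 13.893. df = 3, critical = 7.815. Reject H₀.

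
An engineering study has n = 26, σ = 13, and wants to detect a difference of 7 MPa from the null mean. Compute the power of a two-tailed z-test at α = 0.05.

SE = σ/√n = 13/√26 = 2.55. Non-centrality λ = d/SE = 7/2.55 = 2.746. Power ≈ Φ(λ - z_{α/2}) = Φ(2.746 - 1.96) = Φ(0.786) = 0.784.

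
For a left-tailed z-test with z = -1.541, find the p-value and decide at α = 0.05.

p = P(Z < -1.541) = Φ(-1.541) ≈ 0.0617. Since p ≥ 0.05, fail to reject H₀ (not significant) at α = 0.05.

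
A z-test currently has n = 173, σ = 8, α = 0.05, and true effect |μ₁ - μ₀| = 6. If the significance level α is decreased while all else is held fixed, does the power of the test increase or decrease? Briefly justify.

Power decreases: a smaller α raises the critical value, so less of the H₁ sampling distribution falls in the rejection region.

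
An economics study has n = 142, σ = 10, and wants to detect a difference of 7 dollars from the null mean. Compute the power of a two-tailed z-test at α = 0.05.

SE = σ/√n = 10/√142 = 0.839. Non-centrality λ = d/SE = 7/0.839 = 8.341. Power ≈ Φ(λ - z_{α/2}) = Φ(8.341 - 1.96) = Φ(6.381) = 1.0.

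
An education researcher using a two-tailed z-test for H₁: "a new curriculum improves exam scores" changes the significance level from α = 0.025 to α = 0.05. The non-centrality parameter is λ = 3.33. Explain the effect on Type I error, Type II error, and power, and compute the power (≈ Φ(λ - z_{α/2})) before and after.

Increasing α from 0.025 to 0.05:
• Type I error rate increases (α is the Type I rate by definition).
• Critical value moves from z_{α/2} = 2.241 to 1.96, so power = Φ(λ - z_{α/2}) goes from Φ(3.33 - 2.241) = 0.862 to Φ(3.33 - 1.96) = 0.915.
• Type II error rate β = 1 - power therefore decreases (0.138 → 0.085).
Appropriate when false negatives are costly — here, keeping the old curriculum when the new one would have helped students.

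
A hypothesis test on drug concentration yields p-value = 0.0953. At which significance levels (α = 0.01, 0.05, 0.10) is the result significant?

p = 0.0953. Significant at: α = 0.1.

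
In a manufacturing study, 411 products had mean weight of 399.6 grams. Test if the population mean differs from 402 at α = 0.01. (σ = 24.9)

z = (x̄ - μ₀)/(σ/√n) = (399.6 - 402)/(24.9/√411) = -1.954. Critical value: ±2.576. Since |-1.954| ≤ 2.576, Fail to reject H₀.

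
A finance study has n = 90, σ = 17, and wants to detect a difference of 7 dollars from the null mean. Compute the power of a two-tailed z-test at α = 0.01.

SE = σ/√n = 17/√90 = 1.792. Non-centrality λ = d/SE = 7/1.792 = 3.906. Power ≈ Φ(λ - z_{α/2}) = Φ(3.906 - 2.576) = Φ(1.33) = 0.908.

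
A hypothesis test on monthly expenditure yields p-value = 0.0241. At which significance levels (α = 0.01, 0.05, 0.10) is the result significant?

p = 0.0241. Significant at: α = 0.05, 0.1.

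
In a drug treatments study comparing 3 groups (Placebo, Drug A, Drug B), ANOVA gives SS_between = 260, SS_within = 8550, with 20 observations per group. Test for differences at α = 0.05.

df_between = 2, df_within = 57. F = MS_between/MS_within = 130.0/150.0 = 0.867. F_crit ≈ 3.159. Fail to reject H₀.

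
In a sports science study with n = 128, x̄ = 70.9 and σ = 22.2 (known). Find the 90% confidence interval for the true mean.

CI = x̄ ± z*(σ/√n) = 70.9 ± 1.645(22.2/√128) = 70.9 ± 3.23 = (67.67, 74.13)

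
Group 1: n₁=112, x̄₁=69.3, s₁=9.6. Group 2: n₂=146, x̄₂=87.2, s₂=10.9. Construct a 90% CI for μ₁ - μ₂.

Difference = -17.9. SE = √(9.6²/112 + 10.9²/146) = 1.279. CI = (-20.0, -15.8)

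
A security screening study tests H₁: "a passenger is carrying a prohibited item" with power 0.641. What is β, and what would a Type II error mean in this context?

β = 1 - power = 1 - 0.641 = 0.359. A Type II error is failing to reject H₀ when H₀ is false (false negative) — here, failing to conclude that a passenger is carrying a prohibited item when in fact it is true. Consequence: letting a prohibited item through — security breach.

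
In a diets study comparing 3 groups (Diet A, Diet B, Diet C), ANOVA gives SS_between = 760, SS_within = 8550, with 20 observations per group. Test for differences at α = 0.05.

df_between = 2, df_within = 57. F = MS_between/MS_within = 380.0/150.0 = 2.533. F_crit ≈ 3.159. Fail to reject H₀.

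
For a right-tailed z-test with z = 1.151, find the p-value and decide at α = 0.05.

p = P(Z > 1.151) = 1 - Φ(1.151) ≈ 0.1249. Since p ≥ 0.05, fail to reject H₀ (not significant) at α = 0.05.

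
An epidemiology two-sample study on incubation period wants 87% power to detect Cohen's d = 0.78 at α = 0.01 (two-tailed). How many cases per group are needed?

z_{α/2} = 2.576, z_β = Φ⁻¹(0.87) = 1.126. For medium effect (d = 0.78): n per group = 2(z_{α/2} + z_β)²/d² = 2(2.576 + 1.126)²/0.78² = 45.1 → 46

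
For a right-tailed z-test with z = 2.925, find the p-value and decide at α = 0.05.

p = P(Z > 2.925) = 1 - Φ(2.925) ≈ 0.0017. Since p < 0.05, reject H₀ (significant) at α = 0.05.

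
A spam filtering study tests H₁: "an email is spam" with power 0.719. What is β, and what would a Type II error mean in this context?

β = 1 - power = 1 - 0.719 = 0.281. A Type II error is failing to reject H₀ when H₀ is false (false negative) — here, failing to conclude that an email is spam when in fact it is true. Consequence: a spam email lands in the inbox.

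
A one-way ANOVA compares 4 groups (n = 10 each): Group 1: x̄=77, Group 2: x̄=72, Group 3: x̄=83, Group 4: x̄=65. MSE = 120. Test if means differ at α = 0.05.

Grand mean = 74.25. SS_between = 1747.5, MS_between = 582.5. F = 4.854, F_crit ≈ 2.866. Reject H₀.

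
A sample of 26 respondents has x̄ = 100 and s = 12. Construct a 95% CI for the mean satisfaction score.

CI = x̄ ± t*(s/√n) = 100 ± 2.06(12/√26) = (95.15, 104.85)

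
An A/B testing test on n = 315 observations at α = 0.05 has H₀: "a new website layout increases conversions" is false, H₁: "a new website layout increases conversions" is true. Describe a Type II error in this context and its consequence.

Type II error: failing to reject H₀ when it is false — concluding that a new website layout increases conversions is not supported when in fact it is. Consequence: discarding a layout that would have improved conversions — lost revenue.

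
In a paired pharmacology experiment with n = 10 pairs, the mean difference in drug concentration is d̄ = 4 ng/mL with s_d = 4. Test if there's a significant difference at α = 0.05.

t = d̄/(s_d/√n) = 4/(4/√10) = 3.162. df = 9, critical t = ±2.262. Reject H₀.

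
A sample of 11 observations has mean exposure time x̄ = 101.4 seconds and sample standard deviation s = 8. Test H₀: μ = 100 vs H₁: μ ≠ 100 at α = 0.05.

t = (x̄ - μ₀)/(s/√n) = (101.4 - 100)/(8/√11) = 0.58. df = 10, critical t = ±2.228. Fail to reject H₀.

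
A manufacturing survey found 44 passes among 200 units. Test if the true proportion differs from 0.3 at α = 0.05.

p̂ = 0.22, p₀ = 0.3. z = (p̂ - p₀)/√(p₀(1-p₀)/n) = -2.469. Critical: ±1.96. Reject H₀.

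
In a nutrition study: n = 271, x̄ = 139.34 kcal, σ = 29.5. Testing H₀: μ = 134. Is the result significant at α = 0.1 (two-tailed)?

z = (139.34 - 134)/(29.5/√271) = 2.98. Since |z| > 1.645, significant at α = 0.1.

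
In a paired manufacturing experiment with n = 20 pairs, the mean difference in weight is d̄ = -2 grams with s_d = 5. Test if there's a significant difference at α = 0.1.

t = d̄/(s_d/√n) = -2/(5/√20) = -1.789. df = 19, critical t = ±1.729. Reject H₀.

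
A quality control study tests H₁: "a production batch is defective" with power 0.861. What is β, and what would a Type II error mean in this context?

β = 1 - power = 1 - 0.861 = 0.139. A Type II error is failing to reject H₀ when H₀ is false (false negative) — here, failing to conclude that a production batch is defective when in fact it is true. Consequence: shipping a defective batch — faulty products reach customers.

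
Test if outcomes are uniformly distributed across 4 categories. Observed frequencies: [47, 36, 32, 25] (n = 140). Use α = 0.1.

Expected = 35 each. χ² = Σ(O-E)²/E = 7.257. df = 3, critical value = 6.251. Reject H₀.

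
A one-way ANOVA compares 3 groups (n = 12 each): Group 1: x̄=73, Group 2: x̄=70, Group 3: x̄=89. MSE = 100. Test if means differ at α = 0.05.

Grand mean = 77.33. SS_between = 2504.0, MS_between = 1252.0. F = 12.52, F_crit ≈ 3.285. Reject H₀.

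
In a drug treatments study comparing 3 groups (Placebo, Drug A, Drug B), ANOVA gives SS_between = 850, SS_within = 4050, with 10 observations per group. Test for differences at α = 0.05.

df_between = 2, df_within = 27. F = MS_between/MS_within = 425.0/150.0 = 2.833. F_crit ≈ 3.354. Fail to reject H₀.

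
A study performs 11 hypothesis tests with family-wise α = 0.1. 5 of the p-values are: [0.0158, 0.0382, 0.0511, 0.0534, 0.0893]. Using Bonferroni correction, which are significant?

Bonferroni α = 0.1/11 = 0.00909. None of the given p-values are significant.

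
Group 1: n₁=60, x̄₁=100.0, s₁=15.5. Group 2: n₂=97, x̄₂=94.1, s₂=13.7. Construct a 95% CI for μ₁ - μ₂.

Difference = 5.9. SE = √(15.5²/60 + 13.7²/97) = 2.437. CI = (1.12, 10.68)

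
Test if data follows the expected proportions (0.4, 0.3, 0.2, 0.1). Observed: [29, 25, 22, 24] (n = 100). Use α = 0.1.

Expected: [40.0, 30.0, 20.0, 10.0]. χ² = 23.658. df = 3, critical = 6.251. Reject H₀.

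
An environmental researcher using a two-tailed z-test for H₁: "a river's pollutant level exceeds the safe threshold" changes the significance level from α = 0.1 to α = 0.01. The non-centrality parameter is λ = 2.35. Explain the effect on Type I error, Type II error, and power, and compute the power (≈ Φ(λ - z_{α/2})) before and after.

Decreasing α from 0.1 to 0.01:
• Type I error rate decreases (α is the Type I rate by definition).
• Critical value moves from z_{α/2} = 1.645 to 2.576, so power = Φ(λ - z_{α/2}) goes from Φ(2.35 - 1.645) = 0.76 to Φ(2.35 - 2.576) = 0.411.
• Type II error rate β = 1 - power therefore increases (0.24 → 0.589).
Appropriate when false positives are costly — here, shutting down a compliant factory unnecessarily.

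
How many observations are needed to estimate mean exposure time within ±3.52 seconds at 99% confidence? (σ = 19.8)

n = (z*σ/E)² = (2.576×19.8/3.52)² = 210.0 → n = 210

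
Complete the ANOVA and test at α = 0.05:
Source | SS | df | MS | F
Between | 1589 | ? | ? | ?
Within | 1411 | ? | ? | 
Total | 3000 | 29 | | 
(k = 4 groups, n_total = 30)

df_between = 3, df_within = 26. MS_between = 529.67, MS_within = 54.27. F = 9.76, F_crit ≈ 2.975. Reject H₀.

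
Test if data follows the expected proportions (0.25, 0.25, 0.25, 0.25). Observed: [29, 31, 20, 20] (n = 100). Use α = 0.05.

Expected: [25.0, 25.0, 25.0, 25.0]. χ² = 4.08. df = 3, critical = 7.815. Fail to reject H₀.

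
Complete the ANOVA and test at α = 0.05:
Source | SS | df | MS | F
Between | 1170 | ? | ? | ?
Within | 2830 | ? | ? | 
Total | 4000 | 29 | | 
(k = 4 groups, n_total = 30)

df_between = 3, df_within = 26. MS_between = 390.0, MS_within = 108.85. F = 3.583, F_crit ≈ 2.975. Reject H₀.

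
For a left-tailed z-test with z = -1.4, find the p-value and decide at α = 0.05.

p = P(Z < -1.4) = Φ(-1.4) ≈ 0.0808. Since p ≥ 0.05, fail to reject H₀ (not significant) at α = 0.05.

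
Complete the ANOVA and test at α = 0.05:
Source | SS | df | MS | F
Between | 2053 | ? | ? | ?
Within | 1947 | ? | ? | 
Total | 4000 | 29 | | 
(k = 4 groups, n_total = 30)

df_between = 3, df_within = 26. MS_between = 684.33, MS_within = 74.88. F = 9.139, F_crit ≈ 2.975. Reject H₀.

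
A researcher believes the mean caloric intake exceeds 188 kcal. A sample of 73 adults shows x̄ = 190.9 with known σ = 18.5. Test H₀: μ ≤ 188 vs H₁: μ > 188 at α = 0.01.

z = 1.339. Critical value: 2.33. Fail to reject H₀.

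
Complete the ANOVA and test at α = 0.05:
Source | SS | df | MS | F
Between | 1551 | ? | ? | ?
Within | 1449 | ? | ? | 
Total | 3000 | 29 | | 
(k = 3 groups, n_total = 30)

df_between = 2, df_within = 27. MS_between = 775.5, MS_within = 53.67. F = 14.45, F_crit ≈ 3.354. Reject H₀.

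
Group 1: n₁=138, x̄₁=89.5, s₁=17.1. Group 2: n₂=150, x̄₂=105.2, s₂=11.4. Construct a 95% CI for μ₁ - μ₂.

Difference = -15.7. SE = √(17.1²/138 + 11.4²/150) = 1.728. CI = (-19.09, -12.31)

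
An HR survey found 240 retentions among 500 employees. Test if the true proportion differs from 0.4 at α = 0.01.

p̂ = 0.48, p₀ = 0.4. z = (p̂ - p₀)/√(p₀(1-p₀)/n) = 3.651. Critical: ±2.576. Reject H₀.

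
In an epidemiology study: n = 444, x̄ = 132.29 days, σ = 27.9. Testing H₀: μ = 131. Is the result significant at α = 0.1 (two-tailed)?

z = (132.29 - 131)/(27.9/√444) = 0.974. Since |z| ≤ 1.645, not significant at α = 0.1.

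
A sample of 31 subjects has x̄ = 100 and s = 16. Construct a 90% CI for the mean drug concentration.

CI = x̄ ± t*(s/√n) = 100 ± 1.697(16/√31) = (95.12, 104.88)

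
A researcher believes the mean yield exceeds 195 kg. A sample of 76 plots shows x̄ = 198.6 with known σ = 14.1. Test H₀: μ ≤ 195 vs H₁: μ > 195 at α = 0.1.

z = 2.226. Critical value: 1.28. Reject H₀.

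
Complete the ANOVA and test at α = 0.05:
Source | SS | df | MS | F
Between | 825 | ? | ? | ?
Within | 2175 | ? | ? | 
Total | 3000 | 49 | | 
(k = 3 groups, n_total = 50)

df_between = 2, df_within = 47. MS_between = 412.5, MS_within = 46.28. F = 8.914, F_crit ≈ 3.195. Reject H₀.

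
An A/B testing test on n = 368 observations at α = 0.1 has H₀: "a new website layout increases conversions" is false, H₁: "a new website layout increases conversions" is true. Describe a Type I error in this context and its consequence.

Type I error: rejecting H₀ when it is true — concluding that a new website layout increases conversions when in fact it is not. Consequence: rolling out a layout that doesn't actually help — wasted engineering effort.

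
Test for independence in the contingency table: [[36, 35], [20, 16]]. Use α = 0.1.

χ² = 0.225. df = 1, critical = 2.706. Fail to reject H₀. No evidence of dependence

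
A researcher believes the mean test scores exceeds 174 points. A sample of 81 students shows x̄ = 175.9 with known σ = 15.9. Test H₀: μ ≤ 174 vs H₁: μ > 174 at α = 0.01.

z = 1.075. Critical value: 2.33. Fail to reject H₀.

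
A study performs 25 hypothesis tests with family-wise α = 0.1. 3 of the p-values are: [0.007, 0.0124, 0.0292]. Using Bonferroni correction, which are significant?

Bonferroni α = 0.1/25 = 0.004. None of the given p-values are significant.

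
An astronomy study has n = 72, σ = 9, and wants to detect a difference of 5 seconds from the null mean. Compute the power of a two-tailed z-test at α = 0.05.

SE = σ/√n = 9/√72 = 1.061. Non-centrality λ = d/SE = 5/1.061 = 4.714. Power ≈ Φ(λ - z_{α/2}) = Φ(4.714 - 1.96) = Φ(2.754) = 0.997.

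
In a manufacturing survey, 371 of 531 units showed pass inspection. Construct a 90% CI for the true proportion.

p̂ = 0.699. CI = p̂ ± z*√(p̂(1-p̂)/n) = (0.666, 0.731)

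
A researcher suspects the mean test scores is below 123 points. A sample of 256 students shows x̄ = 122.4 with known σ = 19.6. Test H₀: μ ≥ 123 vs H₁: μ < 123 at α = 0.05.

z = -0.49. Critical value: -1.645. Fail to reject H₀.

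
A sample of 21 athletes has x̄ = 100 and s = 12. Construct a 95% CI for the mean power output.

CI = x̄ ± t*(s/√n) = 100 ± 2.086(12/√21) = (94.54, 105.46)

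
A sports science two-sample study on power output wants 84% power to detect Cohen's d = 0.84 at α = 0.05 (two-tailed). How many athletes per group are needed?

z_{α/2} = 1.96, z_β = Φ⁻¹(0.84) = 0.994. For large effect (d = 0.84): n per group = 2(z_{α/2} + z_β)²/d² = 2(1.96 + 0.994)²/0.84² = 24.7 → 25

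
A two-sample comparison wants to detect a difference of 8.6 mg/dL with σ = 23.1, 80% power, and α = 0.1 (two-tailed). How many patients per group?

n per group = 2(z_α/2 + z_β)²σ²/d² = 2×(1.645 + 0.84)²×23.1²/8.6² = 89.1 → n = 90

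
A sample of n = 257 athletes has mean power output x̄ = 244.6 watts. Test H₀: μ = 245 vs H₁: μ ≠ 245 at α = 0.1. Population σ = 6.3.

z = (x̄ - μ₀)/(σ/√n) = (244.6 - 245)/(6.3/√257) = -1.018. Critical value: ±1.645. Since |-1.018| ≤ 1.645, Fail to reject H₀.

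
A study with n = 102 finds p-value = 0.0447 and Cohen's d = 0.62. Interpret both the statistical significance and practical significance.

Statistically significant (p = 0.0447 < 0.05). Cohen's d = 0.62 indicates a medium effect size. Both statistical and practical significance should be considered.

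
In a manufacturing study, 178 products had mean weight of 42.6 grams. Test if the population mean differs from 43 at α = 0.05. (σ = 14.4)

z = (x̄ - μ₀)/(σ/√n) = (42.6 - 43)/(14.4/√178) = -0.371. Critical value: ±1.96. Since |-0.371| ≤ 1.96, Fail to reject H₀.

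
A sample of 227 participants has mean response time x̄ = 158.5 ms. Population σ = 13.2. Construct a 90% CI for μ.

CI = x̄ ± z*(σ/√n) = 158.5 ± 1.645(13.2/√227) = 158.5 ± 1.44 = (157.06, 159.94)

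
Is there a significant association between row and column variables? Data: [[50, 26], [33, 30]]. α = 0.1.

χ² = 2.574. df = 1, critical = 2.706. Fail to reject H₀. No evidence of dependence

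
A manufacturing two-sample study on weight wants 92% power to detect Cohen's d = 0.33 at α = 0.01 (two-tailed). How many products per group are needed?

z_{α/2} = 2.576, z_β = Φ⁻¹(0.92) = 1.405. For small effect (d = 0.33): n per group = 2(z_{α/2} + z_β)²/d² = 2(2.576 + 1.405)²/0.33² = 291.1 → 292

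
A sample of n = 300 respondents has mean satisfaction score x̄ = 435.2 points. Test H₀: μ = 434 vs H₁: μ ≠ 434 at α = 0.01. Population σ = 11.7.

z = (x̄ - μ₀)/(σ/√n) = (435.2 - 434)/(11.7/√300) = 1.776. Critical value: ±2.576. Since |1.776| ≤ 2.576, Fail to reject H₀.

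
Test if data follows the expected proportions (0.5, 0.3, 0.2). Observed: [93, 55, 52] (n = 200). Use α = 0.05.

Expected: [100.0, 60.0, 40.0]. χ² = 4.507. df = 2, critical = 5.991. Fail to reject H₀.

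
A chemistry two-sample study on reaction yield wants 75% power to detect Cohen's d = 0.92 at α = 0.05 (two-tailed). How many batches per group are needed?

z_{α/2} = 1.96, z_β = Φ⁻¹(0.75) = 0.674. For large effect (d = 0.92): n per group = 2(z_{α/2} + z_β)²/d² = 2(1.96 + 0.674)²/0.92² = 16.4 → 17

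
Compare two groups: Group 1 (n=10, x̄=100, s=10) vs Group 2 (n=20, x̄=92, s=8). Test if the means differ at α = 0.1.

Pooled sp = 8.69. t = 2.376, df = 28. Critical t = ±1.701. Reject H₀.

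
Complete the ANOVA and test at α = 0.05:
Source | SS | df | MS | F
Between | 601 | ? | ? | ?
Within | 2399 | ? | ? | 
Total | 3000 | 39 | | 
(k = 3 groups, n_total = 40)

df_between = 2, df_within = 37. MS_between = 300.5, MS_within = 64.84. F = 4.635, F_crit ≈ 3.252. Reject H₀.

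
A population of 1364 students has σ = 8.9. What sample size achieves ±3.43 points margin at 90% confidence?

Without FPC: n₀ = (1.645×8.9/3.43)² = 18.219. With FPC: n = n₀N/(n₀+N-1) = 18.0 → n = 18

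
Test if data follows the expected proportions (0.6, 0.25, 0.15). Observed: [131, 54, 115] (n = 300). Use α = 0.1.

Expected: [180.0, 75.0, 45.0]. χ² = 128.108. df = 2, critical = 4.605. Reject H₀.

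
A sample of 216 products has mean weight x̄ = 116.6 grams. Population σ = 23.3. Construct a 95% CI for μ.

CI = x̄ ± z*(σ/√n) = 116.6 ± 1.96(23.3/√216) = 116.6 ± 3.11 = (113.49, 119.71)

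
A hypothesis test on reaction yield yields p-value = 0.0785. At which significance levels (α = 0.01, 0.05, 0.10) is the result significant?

p = 0.0785. Significant at: α = 0.1.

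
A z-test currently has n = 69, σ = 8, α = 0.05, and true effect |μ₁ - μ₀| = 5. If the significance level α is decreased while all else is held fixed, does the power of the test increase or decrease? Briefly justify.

Power decreases: a smaller α raises the critical value, so less of the H₁ sampling distribution falls in the rejection region.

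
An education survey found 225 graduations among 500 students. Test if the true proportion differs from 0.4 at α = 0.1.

p̂ = 0.45, p₀ = 0.4. z = (p̂ - p₀)/√(p₀(1-p₀)/n) = 2.282. Critical: ±1.645. Reject H₀.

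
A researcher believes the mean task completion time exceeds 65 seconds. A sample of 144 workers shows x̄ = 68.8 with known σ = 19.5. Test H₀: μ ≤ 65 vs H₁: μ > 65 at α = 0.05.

z = 2.338. Critical value: 1.645. Reject H₀.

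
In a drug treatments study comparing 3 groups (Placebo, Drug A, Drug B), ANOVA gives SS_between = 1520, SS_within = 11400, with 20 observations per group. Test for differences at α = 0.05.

df_between = 2, df_within = 57. F = MS_between/MS_within = 760.0/200.0 = 3.8. F_crit ≈ 3.159. Reject H₀. At least one mean differs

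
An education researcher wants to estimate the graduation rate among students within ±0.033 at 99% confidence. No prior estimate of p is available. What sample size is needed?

Conservative approach: use p = 0.5 (maximizes p(1-p) = 0.25). n = z²(0.25)/E² = 2.576²×0.25/0.033² = 1523.4 → n = 1524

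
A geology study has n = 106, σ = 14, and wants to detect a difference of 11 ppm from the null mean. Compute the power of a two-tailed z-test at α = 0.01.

SE = σ/√n = 14/√106 = 1.36. Non-centrality λ = d/SE = 11/1.36 = 8.089. Power ≈ Φ(λ - z_{α/2}) = Φ(8.089 - 2.576) = Φ(5.513) = 1.0.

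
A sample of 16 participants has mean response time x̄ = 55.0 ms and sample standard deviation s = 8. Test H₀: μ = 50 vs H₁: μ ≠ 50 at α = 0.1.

t = (x̄ - μ₀)/(s/√n) = (55.0 - 50)/(8/√16) = 2.5. df = 15, critical t = ±1.753. Reject H₀.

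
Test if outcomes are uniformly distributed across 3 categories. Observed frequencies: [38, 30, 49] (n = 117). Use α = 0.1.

Expected = 39 each. χ² = Σ(O-E)²/E = 4.667. df = 2, critical value = 4.605. Reject H₀.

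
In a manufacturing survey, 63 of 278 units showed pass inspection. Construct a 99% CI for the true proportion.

p̂ = 0.227. CI = p̂ ± z*√(p̂(1-p̂)/n) = (0.162, 0.291)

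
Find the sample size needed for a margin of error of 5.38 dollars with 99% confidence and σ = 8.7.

n = (z*σ/E)² = (2.576×8.7/5.38)² = 17.4 → n = 18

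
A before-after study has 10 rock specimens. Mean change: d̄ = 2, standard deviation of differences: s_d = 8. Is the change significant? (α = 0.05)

t = d̄/(s_d/√n) = 2/(8/√10) = 0.791. df = 9, critical t = ±2.262. Fail to reject H₀.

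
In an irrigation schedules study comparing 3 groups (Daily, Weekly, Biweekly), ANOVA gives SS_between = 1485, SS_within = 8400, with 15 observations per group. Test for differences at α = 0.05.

df_between = 2, df_within = 42. F = MS_between/MS_within = 742.5/200.0 = 3.712. F_crit ≈ 3.22. Reject H₀. At least one mean differs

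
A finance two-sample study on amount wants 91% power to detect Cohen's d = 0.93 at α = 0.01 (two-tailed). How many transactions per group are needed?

z_{α/2} = 2.576, z_β = Φ⁻¹(0.91) = 1.341. For large effect (d = 0.93): n per group = 2(z_{α/2} + z_β)²/d² = 2(2.576 + 1.341)²/0.93² = 35.5 → 36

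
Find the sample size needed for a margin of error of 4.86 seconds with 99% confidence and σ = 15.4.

n = (z*σ/E)² = (2.576×15.4/4.86)² = 66.6 → n = 67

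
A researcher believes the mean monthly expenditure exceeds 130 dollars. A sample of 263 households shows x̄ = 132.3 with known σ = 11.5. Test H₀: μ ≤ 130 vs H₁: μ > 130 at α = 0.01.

z = 3.243. Critical value: 2.33. Reject H₀.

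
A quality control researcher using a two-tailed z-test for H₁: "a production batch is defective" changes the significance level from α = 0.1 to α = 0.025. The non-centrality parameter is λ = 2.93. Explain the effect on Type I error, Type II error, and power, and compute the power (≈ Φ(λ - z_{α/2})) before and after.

Decreasing α from 0.1 to 0.025:
• Type I error rate decreases (α is the Type I rate by definition).
• Critical value moves from z_{α/2} = 1.645 to 2.241, so power = Φ(λ - z_{α/2}) goes from Φ(2.93 - 1.645) = 0.901 to Φ(2.93 - 2.241) = 0.755.
• Type II error rate β = 1 - power therefore increases (0.099 → 0.245).
Appropriate when false positives are costly — here, scrapping a good batch — wasted material and cost for no reason.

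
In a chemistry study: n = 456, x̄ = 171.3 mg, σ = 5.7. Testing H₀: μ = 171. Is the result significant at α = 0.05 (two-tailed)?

z = (171.3 - 171)/(5.7/√456) = 1.124. Since |z| ≤ 1.96, not significant at α = 0.05.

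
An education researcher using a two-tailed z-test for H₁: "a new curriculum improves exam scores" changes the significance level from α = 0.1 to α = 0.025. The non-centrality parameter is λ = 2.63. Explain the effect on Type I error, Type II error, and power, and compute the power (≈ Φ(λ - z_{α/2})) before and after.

Decreasing α from 0.1 to 0.025:
• Type I error rate decreases (α is the Type I rate by definition).
• Critical value moves from z_{α/2} = 1.645 to 2.241, so power = Φ(λ - z_{α/2}) goes from Φ(2.63 - 1.645) = 0.838 to Φ(2.63 - 2.241) = 0.651.
• Type II error rate β = 1 - power therefore increases (0.162 → 0.349).
Appropriate when false positives are costly — here, adopting a curriculum that gives no real benefit — disruption for nothing.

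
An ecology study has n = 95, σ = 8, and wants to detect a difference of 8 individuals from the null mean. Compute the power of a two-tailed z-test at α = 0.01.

SE = σ/√n = 8/√95 = 0.821. Non-centrality λ = d/SE = 8/0.821 = 9.747. Power ≈ Φ(λ - z_{α/2}) = Φ(9.747 - 2.576) = Φ(7.171) = 1.0.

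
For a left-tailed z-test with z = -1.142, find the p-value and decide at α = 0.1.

p = P(Z < -1.142) = Φ(-1.142) ≈ 0.1267. Since p ≥ 0.1, fail to reject H₀ (not significant) at α = 0.1.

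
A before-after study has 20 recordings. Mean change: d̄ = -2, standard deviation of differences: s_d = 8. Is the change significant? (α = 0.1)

t = d̄/(s_d/√n) = -2/(8/√20) = -1.118. df = 19, critical t = ±1.729. Fail to reject H₀.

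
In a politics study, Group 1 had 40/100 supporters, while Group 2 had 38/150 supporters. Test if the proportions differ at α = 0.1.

p̂₁ = 0.4, p̂₂ = 0.253, pooled p̂ = 0.312. z = 2.452. Critical: ±1.645. Reject H₀.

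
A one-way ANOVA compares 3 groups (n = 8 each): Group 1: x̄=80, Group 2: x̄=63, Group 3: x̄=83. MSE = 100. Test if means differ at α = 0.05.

Grand mean = 75.33. SS_between = 1861.33, MS_between = 930.67. F = 9.307, F_crit ≈ 3.467. Reject H₀.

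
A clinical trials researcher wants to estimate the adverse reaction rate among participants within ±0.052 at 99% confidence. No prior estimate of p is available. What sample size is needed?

Conservative approach: use p = 0.5 (maximizes p(1-p) = 0.25). n = z²(0.25)/E² = 2.576²×0.25/0.052² = 613.5 → n = 614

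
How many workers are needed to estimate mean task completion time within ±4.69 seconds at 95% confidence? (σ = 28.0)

n = (z*σ/E)² = (1.96×28.0/4.69)² = 136.9 → n = 137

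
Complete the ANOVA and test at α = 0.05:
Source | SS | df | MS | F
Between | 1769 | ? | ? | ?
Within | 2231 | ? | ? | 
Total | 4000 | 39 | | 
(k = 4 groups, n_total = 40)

df_between = 3, df_within = 36. MS_between = 589.67, MS_within = 61.97. F = 9.515, F_crit ≈ 2.866. Reject H₀.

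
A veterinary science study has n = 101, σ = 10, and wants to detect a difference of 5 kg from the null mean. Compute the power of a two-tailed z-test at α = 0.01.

SE = σ/√n = 10/√101 = 0.995. Non-centrality λ = d/SE = 5/0.995 = 5.025. Power ≈ Φ(λ - z_{α/2}) = Φ(5.025 - 2.576) = Φ(2.449) = 0.993.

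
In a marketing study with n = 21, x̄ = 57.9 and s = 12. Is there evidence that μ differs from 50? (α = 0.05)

t = (x̄ - μ₀)/(s/√n) = (57.9 - 50)/(12/√21) = 3.017. df = 20, critical t = ±2.086. Reject H₀.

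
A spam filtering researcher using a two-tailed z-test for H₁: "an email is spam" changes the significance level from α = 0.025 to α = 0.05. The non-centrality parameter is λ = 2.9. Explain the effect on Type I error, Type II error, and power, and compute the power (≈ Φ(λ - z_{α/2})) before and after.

Increasing α from 0.025 to 0.05:
• Type I error rate increases (α is the Type I rate by definition).
• Critical value moves from z_{α/2} = 2.241 to 1.96, so power = Φ(λ - z_{α/2}) goes from Φ(2.9 - 2.241) = 0.745 to Φ(2.9 - 1.96) = 0.826.
• Type II error rate β = 1 - power therefore decreases (0.255 → 0.174).
Appropriate when false negatives are costly — here, a spam email lands in the inbox.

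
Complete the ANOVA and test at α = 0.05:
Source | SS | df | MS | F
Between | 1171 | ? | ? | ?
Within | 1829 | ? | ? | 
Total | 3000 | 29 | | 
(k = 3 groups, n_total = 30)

df_between = 2, df_within = 27. MS_between = 585.5, MS_within = 67.74. F = 8.643, F_crit ≈ 3.354. Reject H₀.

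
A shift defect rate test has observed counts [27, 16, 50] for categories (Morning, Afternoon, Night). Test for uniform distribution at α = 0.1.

Expected = 31 each. χ² = Σ(O-E)²/E = 19.419. df = 2, critical value = 4.605. Reject H₀.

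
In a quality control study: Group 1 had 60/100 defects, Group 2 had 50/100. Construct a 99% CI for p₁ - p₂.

p̂₁ = 0.6, p̂₂ = 0.5. Difference = 0.1. CI = (-0.08, 0.28)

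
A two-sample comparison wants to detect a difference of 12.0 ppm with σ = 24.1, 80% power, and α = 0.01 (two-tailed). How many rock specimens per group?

n per group = 2(z_α/2 + z_β)²σ²/d² = 2×(2.576 + 0.84)²×24.1²/12.0² = 94.1 → n = 95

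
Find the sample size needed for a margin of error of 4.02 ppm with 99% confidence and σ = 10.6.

n = (z*σ/E)² = (2.576×10.6/4.02)² = 46.1 → n = 47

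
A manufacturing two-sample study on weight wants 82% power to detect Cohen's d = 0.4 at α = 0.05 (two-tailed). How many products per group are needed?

z_{α/2} = 1.96, z_β = Φ⁻¹(0.82) = 0.915. For small effect (d = 0.4): n per group = 2(z_{α/2} + z_β)²/d² = 2(1.96 + 0.915)²/0.4² = 103.3 → 104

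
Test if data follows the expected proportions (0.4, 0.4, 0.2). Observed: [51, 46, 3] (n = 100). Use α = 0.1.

Expected: [40.0, 40.0, 20.0]. χ² = 18.375. df = 2, critical = 4.605. Reject H₀.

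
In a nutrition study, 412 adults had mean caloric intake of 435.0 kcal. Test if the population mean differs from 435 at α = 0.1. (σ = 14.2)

z = (x̄ - μ₀)/(σ/√n) = (435.0 - 435)/(14.2/√412) = 0.0. Critical value: ±1.645. Since |0.0| ≤ 1.645, Fail to reject H₀.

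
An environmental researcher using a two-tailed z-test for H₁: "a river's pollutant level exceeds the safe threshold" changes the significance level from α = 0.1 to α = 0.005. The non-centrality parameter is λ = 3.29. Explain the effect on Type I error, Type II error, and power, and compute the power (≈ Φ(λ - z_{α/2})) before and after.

Decreasing α from 0.1 to 0.005:
• Type I error rate decreases (α is the Type I rate by definition).
• Critical value moves from z_{α/2} = 1.645 to 2.807, so power = Φ(λ - z_{α/2}) goes from Φ(3.29 - 1.645) = 0.95 to Φ(3.29 - 2.807) = 0.685.
• Type II error rate β = 1 - power therefore increases (0.05 → 0.315).
Appropriate when false positives are costly — here, shutting down a compliant factory unnecessarily.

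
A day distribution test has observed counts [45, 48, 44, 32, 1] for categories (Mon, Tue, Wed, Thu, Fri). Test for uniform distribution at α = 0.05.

Expected = 34 each. χ² = Σ(O-E)²/E = 44.412. df = 4, critical value = 9.488. Reject H₀.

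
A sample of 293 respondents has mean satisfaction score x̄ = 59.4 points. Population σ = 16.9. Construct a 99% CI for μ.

CI = x̄ ± z*(σ/√n) = 59.4 ± 2.576(16.9/√293) = 59.4 ± 2.54 = (56.86, 61.94)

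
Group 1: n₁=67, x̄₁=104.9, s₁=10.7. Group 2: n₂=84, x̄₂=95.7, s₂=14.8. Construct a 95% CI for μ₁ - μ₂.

Difference = 9.2. SE = √(10.7²/67 + 14.8²/84) = 2.078. CI = (5.13, 13.27)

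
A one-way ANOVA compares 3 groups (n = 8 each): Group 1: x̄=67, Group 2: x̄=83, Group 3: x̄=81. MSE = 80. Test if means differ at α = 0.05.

Grand mean = 77.0. SS_between = 1216.0, MS_between = 608.0. F = 7.6, F_crit ≈ 3.467. Reject H₀.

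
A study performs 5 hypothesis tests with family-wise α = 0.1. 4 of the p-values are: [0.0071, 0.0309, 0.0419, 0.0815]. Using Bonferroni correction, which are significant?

Bonferroni α = 0.1/5 = 0.02. Significant p-values: [0.0071]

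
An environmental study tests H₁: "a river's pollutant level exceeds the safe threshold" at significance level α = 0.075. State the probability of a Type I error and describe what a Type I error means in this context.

P(Type I error) = α = 0.075. A Type I error is rejecting H₀ when H₀ is actually true (false positive) — here, concluding that a river's pollutant level exceeds the safe threshold when in fact this is not the case. Consequence: shutting down a compliant factory unnecessarily.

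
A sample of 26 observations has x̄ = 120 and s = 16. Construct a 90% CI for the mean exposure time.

CI = x̄ ± t*(s/√n) = 120 ± 1.708(16/√26) = (114.64, 125.36)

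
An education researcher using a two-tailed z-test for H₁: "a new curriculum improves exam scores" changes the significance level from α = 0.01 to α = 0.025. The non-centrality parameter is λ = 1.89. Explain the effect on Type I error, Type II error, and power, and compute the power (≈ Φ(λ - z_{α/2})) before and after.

Increasing α from 0.01 to 0.025:
• Type I error rate increases (α is the Type I rate by definition).
• Critical value moves from z_{α/2} = 2.576 to 2.241, so power = Φ(λ - z_{α/2}) goes from Φ(1.89 - 2.576) = 0.246 to Φ(1.89 - 2.241) = 0.363.
• Type II error rate β = 1 - power therefore decreases (0.754 → 0.637).
Appropriate when false negatives are costly — here, keeping the old curriculum when the new one would have helped students.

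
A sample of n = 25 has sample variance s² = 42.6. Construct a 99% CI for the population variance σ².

df = 24. χ²_{0.005} = 45.559, χ²_{0.995} = 9.886. CI for σ² = ((n-1)s²/χ²_{α/2}, (n-1)s²/χ²_{1-α/2}) = (24·42.6/45.559, 24·42.6/9.886) = (22.44, 103.42)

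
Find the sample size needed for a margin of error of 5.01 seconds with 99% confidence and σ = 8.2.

n = (z*σ/E)² = (2.576×8.2/5.01)² = 17.8 → n = 18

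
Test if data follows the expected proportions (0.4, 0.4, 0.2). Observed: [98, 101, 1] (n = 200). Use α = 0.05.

Expected: [80.0, 80.0, 40.0]. χ² = 47.587. df = 2, critical = 5.991. Reject H₀.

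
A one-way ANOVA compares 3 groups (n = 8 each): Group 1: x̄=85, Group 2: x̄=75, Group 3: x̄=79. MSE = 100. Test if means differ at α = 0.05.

Grand mean = 79.67. SS_between = 405.33, MS_between = 202.67. F = 2.027, F_crit ≈ 3.467. Fail to reject H₀.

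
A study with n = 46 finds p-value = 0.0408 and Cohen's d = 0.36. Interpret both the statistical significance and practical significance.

Statistically significant (p = 0.0408 < 0.05). Cohen's d = 0.36 indicates a small effect size. Both statistical and practical significance should be considered.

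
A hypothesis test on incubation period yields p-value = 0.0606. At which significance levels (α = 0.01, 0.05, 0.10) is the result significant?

p = 0.0606. Significant at: α = 0.1.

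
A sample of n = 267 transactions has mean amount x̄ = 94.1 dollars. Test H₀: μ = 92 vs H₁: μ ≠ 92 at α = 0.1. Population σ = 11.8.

z = (x̄ - μ₀)/(σ/√n) = (94.1 - 92)/(11.8/√267) = 2.908. Critical value: ±1.645. Since |2.908| > 1.645, Reject H₀.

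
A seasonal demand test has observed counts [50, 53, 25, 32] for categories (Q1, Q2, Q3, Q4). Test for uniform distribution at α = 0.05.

Expected = 40 each. χ² = Σ(O-E)²/E = 13.95. df = 3, critical value = 7.815. Reject H₀.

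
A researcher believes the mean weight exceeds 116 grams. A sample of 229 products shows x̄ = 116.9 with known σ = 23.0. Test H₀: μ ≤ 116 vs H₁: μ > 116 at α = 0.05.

z = 0.592. Critical value: 1.645. Fail to reject H₀.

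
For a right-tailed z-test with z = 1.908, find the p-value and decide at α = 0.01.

p = P(Z > 1.908) = 1 - Φ(1.908) ≈ 0.0282. Since p ≥ 0.01, fail to reject H₀ (not significant) at α = 0.01.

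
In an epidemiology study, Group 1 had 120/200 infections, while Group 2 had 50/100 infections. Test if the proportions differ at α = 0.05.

p̂₁ = 0.6, p̂₂ = 0.5, pooled p̂ = 0.567. z = 1.648. Critical: ±1.96. Fail to reject H₀.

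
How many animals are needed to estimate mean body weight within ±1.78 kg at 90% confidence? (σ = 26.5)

n = (z*σ/E)² = (1.645×26.5/1.78)² = 599.8 → n = 600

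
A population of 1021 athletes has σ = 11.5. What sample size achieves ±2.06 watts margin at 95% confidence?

Without FPC: n₀ = (1.96×11.5/2.06)² = 119.722. With FPC: n = n₀N/(n₀+N-1) = 107.3 → n = 108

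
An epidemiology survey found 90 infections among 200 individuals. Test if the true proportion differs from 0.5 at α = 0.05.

p̂ = 0.45, p₀ = 0.5. z = (p̂ - p₀)/√(p₀(1-p₀)/n) = -1.414. Critical: ±1.96. Fail to reject H₀.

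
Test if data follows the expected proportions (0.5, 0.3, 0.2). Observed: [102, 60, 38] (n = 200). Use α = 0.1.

Expected: [100.0, 60.0, 40.0]. χ² = 0.14. df = 2, critical = 4.605. Fail to reject H₀.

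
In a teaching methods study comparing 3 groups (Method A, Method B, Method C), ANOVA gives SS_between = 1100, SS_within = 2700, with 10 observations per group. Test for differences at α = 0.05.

df_between = 2, df_within = 27. F = MS_between/MS_within = 550.0/100.0 = 5.5. F_crit ≈ 3.354. Reject H₀. At least one mean differs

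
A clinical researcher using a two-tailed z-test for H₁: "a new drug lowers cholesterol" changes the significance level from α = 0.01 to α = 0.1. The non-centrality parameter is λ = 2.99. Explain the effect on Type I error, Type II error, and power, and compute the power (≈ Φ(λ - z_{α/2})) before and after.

Increasing α from 0.01 to 0.1:
• Type I error rate increases (α is the Type I rate by definition).
• Critical value moves from z_{α/2} = 2.576 to 1.645, so power = Φ(λ - z_{α/2}) goes from Φ(2.99 - 2.576) = 0.661 to Φ(2.99 - 1.645) = 0.911.
• Type II error rate β = 1 - power therefore decreases (0.339 → 0.089).
Appropriate when false negatives are costly — here, shelving an effective drug — patients miss out on a treatment that would have helped.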